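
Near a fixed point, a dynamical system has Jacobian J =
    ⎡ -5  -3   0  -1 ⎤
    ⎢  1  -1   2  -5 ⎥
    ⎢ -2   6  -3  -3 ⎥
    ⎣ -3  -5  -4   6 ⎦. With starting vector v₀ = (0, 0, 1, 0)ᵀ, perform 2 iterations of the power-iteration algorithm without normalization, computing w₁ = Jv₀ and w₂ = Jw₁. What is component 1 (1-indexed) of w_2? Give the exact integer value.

-2

w1 = Jv₀ = ((-5)·0 + (-3)·0 + 0·1 + (-1)·0; 1·0 + (-1)·0 + 2·1 + (-5)·0; (-2)·0 + 6·0 + (-3)·1 + (-3)·0; (-3)·0 + (-5)·0 + (-4)·1 + 6·0) = (0, 2, -3, -4)
w2 = Jw1 = ((-5)·0 + (-3)·2 + 0·(-3) + (-1)·(-4); 1·0 + (-1)·2 + 2·(-3) + (-5)·(-4); (-2)·0 + 6·2 + (-3)·(-3) + (-3)·(-4); (-3)·0 + (-5)·2 + (-4)·(-3) + 6·(-4)) = (-2, 12, 33, -22)
The requested component of w2 is -2.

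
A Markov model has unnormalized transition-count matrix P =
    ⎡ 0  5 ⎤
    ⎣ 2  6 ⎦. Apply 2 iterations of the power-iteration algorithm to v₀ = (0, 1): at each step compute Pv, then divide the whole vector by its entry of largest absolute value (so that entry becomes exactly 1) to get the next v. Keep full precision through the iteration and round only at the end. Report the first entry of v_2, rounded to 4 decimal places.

0.6522

Pv0 = (5.00000, 6.00000); divide by 6.00000 → v1 = (0.83333, 1.00000)
Pv1 = (5.00000, 7.66667); divide by 7.66667 → v2 = (0.65217, 1.00000)
Requested entry of v2: 30/46 = 0.6522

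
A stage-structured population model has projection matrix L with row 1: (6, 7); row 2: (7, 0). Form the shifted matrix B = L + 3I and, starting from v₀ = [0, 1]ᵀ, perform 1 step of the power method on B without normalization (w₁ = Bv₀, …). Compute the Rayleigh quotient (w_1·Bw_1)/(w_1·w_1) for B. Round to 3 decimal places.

13.138

B = L + 3I has rows (9, 7); (7, 3)
w1 = Bv₀ = (9·0 + 7·1; 7·0 + 3·1) = (7, 3)
Bw1 = (84, 58)
w1·Bw1 = 762; w1·w1 = 58; μ ≈ 762/58 = 13.138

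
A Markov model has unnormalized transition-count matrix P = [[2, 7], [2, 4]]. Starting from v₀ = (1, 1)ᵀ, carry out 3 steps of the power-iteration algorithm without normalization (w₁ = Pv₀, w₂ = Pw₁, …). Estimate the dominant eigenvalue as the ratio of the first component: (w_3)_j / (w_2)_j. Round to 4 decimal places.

λ ≈ 6.9000

w1 = Pv₀ = (2·1 + 7·1; 2·1 + 4·1) = (9, 6)
w2 = Pw1 = (2·9 + 7·6; 2·9 + 4·6) = (60, 42)
w3 = Pw2 = (414, 288)
Ratio at component: 414 / 60 = 6.9000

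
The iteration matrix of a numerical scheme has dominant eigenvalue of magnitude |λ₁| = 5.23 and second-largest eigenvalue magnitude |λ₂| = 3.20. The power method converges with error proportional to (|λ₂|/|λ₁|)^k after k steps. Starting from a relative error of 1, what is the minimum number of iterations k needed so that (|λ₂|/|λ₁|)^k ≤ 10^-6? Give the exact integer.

29

|λ₂/λ₁| = 3.20/5.23 = 0.61185
Need k ≥ ln(10^-6) / ln(0.61185) = -13.8155 / -0.4913 ≈ 28.123
Smallest integer k satisfying the bound: 29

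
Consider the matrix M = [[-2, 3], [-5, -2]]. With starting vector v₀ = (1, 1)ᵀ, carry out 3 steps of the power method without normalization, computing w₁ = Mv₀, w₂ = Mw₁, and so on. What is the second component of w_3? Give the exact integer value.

97

w1 = Mv₀ = (1, -7)
w2 = Mw1 = (-23, 9)
w3 = Mw2 = (73, 97)
The requested component of w3 is 97.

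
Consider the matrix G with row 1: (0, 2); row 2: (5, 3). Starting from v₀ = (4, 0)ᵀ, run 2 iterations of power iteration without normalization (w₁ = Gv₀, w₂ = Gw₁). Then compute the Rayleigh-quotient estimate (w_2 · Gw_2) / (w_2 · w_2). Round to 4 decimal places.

5.3077

w1 = Gv₀ = (0, 20)
w2 = Gw1 = (40, 60)
Gw2 = (120, 380)
w2·Gw2 = 40·120 + 60·380 = 27600; w2·w2 = 40·40 + 60·60 = 5200
λ ≈ 27600/5200 = 5.3077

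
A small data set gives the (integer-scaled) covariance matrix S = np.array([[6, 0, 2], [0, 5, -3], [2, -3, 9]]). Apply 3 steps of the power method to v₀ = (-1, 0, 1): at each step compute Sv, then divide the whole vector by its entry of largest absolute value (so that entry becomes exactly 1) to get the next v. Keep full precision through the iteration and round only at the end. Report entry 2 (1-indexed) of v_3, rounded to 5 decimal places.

-0.56024

Sv0 = (-4.000000, -3.000000, 7.000000); divide by 7.000000 → v1 = (-0.571429, -0.428571, 1.000000)
Sv1 = (-1.428571, -5.142857, 9.142857); divide by 9.142857 → v2 = (-0.156250, -0.562500, 1.000000)
Sv2 = (1.062500, -5.812500, 10.375000); divide by 10.375000 → v3 = (0.102410, -0.560241, 1.000000)
Requested entry of v3: -372/664 = -0.56024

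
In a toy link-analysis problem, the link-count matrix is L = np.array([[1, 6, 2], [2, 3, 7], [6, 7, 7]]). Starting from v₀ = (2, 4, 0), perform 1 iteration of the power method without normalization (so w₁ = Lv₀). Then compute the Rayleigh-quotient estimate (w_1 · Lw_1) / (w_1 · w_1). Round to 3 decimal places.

w1 = Lv₀ = (1·2 + 6·4 + 2·0; 2·2 + 3·4 + 7·0; 6·2 + 7·4 + 7·0) = (26, 16, 40)
Lw1 = (202, 380, 548)
w1·Lw1 = 26·202 + 16·380 + 40·548 = 33252; w1·w1 = 26·26 + 16·16 + 40·40 = 2532
λ ≈ 33252/2532 = 13.133

13.133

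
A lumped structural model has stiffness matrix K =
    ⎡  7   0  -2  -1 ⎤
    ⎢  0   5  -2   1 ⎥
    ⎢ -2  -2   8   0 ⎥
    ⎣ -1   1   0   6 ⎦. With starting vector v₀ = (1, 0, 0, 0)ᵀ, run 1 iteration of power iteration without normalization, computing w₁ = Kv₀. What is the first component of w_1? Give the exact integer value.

w1 = Kv₀ = (7·1 + 0·0 + (-2)·0 + (-1)·0; 0·1 + 5·0 + (-2)·0 + 1·0; (-2)·1 + (-2)·0 + 8·0 + 0·0; (-1)·1 + 1·0 + 0·0 + 6·0) = (7, 0, -2, -1)
The requested component of w1 is 7.

7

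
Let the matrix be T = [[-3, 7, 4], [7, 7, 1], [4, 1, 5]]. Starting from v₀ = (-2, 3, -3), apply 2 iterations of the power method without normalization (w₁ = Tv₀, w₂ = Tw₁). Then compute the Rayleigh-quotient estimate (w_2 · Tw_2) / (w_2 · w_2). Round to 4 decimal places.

λ ≈ -2.8124

w1 = Tv₀ = ((-3)·(-2) + 7·3 + 4·(-3); 7·(-2) + 7·3 + 1·(-3); 4·(-2) + 1·3 + 5·(-3)) = (15, 4, -20)
w2 = Tw1 = ((-3)·15 + 7·4 + 4·(-20); 7·15 + 7·4 + 1·(-20); 4·15 + 1·4 + 5·(-20)) = (-97, 113, -36)
Tw2 = (938, 76, -455)
w2·Tw2 = (-97)·938 + 113·76 + (-36)·(-455) = -66018; w2·w2 = (-97)·(-97) + 113·113 + (-36)·(-36) = 23474
λ ≈ -66018/23474 = -2.8124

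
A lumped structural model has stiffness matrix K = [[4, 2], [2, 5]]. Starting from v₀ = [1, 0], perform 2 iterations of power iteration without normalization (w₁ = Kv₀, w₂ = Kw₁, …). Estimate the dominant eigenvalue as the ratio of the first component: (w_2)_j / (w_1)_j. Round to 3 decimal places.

w1 = Kv₀ = (4·1 + 2·0; 2·1 + 5·0) = (4, 2)
w2 = Kw1 = (4·4 + 2·2; 2·4 + 5·2) = (20, 18)
Ratio at component: 20 / 4 = 5.000

λ ≈ 5.000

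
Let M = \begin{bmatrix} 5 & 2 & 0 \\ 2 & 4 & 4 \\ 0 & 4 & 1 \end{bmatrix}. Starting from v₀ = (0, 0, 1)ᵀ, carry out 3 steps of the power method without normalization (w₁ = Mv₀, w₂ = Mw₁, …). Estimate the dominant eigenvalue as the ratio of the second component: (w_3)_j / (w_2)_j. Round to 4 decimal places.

w1 = Mv₀ = (5·0 + 2·0 + 0·1; 2·0 + 4·0 + 4·1; 0·0 + 4·0 + 1·1) = (0, 4, 1)
w2 = Mw1 = (5·0 + 2·4 + 0·1; 2·0 + 4·4 + 4·1; 0·0 + 4·4 + 1·1) = (8, 20, 17)
w3 = Mw2 = (80, 164, 97)
Ratio at component: 164 / 20 = 8.2000

λ ≈ 8.2000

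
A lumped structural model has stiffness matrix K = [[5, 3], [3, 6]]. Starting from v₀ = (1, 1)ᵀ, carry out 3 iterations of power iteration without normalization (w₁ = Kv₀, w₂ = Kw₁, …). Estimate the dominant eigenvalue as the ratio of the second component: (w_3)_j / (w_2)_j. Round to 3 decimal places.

8.577

w1 = Kv₀ = (5·1 + 3·1; 3·1 + 6·1) = (8, 9)
w2 = Kw1 = (5·8 + 3·9; 3·8 + 6·9) = (67, 78)
w3 = Kw2 = (569, 669)
Ratio at component: 669 / 78 = 8.577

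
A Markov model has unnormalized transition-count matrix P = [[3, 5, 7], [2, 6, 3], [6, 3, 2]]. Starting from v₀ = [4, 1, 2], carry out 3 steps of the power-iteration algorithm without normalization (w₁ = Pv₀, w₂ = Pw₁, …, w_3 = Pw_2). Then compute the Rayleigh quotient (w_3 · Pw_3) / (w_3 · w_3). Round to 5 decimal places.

λ ≈ 12.17608

w1 = Pv₀ = (31, 20, 31)
w2 = Pw1 = (410, 275, 308)
w3 = Pw2 = (4761, 3394, 3901)
Pw3 = (58560, 41589, 46550)
w3·Pw3 = 4761·58560 + 3394·41589 + 3901·46550 = 601548776; w3·w3 = 4761·4761 + 3394·3394 + 3901·3901 = 49404158
λ ≈ 601548776/49404158 = 12.17608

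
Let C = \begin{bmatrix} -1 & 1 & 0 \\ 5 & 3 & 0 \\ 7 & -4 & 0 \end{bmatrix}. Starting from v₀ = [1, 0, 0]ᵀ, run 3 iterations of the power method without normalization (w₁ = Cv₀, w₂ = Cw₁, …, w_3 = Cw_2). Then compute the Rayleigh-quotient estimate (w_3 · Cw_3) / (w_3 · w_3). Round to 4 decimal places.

w1 = Cv₀ = (-1, 5, 7)
w2 = Cw1 = (6, 10, -27)
w3 = Cw2 = (4, 60, 2)
Cw3 = (56, 200, -212)
w3·Cw3 = 4·56 + 60·200 + 2·(-212) = 11800; w3·w3 = 4·4 + 60·60 + 2·2 = 3620
λ ≈ 11800/3620 = 3.2597

3.2597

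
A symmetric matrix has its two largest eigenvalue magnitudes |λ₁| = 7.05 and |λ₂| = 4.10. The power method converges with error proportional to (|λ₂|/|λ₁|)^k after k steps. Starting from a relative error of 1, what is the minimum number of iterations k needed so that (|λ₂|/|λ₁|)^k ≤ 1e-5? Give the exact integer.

22

|λ₂/λ₁| = 4.10/7.05 = 0.58156
Need k ≥ ln(1e-5) / ln(0.58156) = -11.5129 / -0.5420 ≈ 21.240
Smallest integer k satisfying the bound: 22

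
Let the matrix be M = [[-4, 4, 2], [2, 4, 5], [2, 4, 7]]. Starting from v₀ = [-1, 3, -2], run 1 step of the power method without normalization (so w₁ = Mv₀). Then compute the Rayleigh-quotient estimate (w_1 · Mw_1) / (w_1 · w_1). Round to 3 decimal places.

λ ≈ -4.100

w1 = Mv₀ = ((-4)·(-1) + 4·3 + 2·(-2); 2·(-1) + 4·3 + 5·(-2); 2·(-1) + 4·3 + 7·(-2)) = (12, 0, -4)
Mw1 = (-56, 4, -4)
w1·Mw1 = 12·(-56) + 0·4 + (-4)·(-4) = -656; w1·w1 = 12·12 + 0·0 + (-4)·(-4) = 160
λ ≈ -656/160 = -4.100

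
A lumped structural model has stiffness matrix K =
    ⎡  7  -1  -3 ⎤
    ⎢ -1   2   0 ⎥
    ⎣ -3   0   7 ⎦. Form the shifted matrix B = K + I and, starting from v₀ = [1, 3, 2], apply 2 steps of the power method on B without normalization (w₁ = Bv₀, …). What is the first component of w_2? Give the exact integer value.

-55

B = K + I has rows (8, -1, -3); (-1, 3, 0); (-3, 0, 8)
w1 = Bv₀ = (-1, 8, 13)
w2 = Bw1 = (-55, 25, 107)
Requested component of w2: -55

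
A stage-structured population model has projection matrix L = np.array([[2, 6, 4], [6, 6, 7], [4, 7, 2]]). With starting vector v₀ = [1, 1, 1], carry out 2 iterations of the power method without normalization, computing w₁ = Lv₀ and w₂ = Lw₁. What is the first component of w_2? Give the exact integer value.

w1 = Lv₀ = (12, 19, 13)
w2 = Lw1 = (190, 277, 207)
The requested component of w2 is 190.

190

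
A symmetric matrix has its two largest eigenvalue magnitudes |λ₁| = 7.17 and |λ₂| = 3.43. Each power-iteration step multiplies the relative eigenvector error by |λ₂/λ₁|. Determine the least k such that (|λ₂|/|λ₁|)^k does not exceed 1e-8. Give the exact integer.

|λ₂/λ₁| = 3.43/7.17 = 0.47838
Need k ≥ ln(1e-8) / ln(0.47838) = -18.4207 / -0.7373 ≈ 24.982
Smallest integer k satisfying the bound: 25

25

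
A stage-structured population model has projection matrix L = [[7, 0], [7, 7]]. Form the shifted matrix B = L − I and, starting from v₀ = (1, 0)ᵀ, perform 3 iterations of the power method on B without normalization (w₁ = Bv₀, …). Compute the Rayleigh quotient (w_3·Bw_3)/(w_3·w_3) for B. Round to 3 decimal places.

B = L − I has rows (6, 0); (7, 6)
w1 = Bv₀ = (6·1 + 0·0; 7·1 + 6·0) = (6, 7)
w2 = Bw1 = (6·6 + 0·7; 7·6 + 6·7) = (36, 84)
w3 = Bw2 = (216, 756)
Bw3 = (1296, 6048)
w3·Bw3 = 4852224; w3·w3 = 618192; μ ≈ 4852224/618192 = 7.849

7.849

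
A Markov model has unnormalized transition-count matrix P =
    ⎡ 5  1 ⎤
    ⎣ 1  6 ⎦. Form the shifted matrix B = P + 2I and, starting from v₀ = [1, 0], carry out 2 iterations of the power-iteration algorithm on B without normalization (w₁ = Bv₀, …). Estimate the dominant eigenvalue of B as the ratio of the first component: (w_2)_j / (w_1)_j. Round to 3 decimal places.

7.143

B = P + 2I has rows (7, 1); (1, 8)
w1 = Bv₀ = (7, 1)
w2 = Bw1 = (50, 15)
Ratio: 50/7 = 7.143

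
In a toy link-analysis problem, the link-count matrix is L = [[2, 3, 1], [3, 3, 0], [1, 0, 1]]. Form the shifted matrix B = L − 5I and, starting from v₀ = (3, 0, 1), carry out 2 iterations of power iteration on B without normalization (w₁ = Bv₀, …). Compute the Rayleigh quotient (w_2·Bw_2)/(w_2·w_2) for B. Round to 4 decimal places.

μ ≈ -5.6290

B = L − 5I has rows (-3, 3, 1); (3, -2, 0); (1, 0, -4)
w1 = Bv₀ = (-8, 9, -1)
w2 = Bw1 = (50, -42, -4)
Bw2 = (-280, 234, 66)
w2·Bw2 = -24092; w2·w2 = 4280; μ ≈ -24092/4280 = -5.6290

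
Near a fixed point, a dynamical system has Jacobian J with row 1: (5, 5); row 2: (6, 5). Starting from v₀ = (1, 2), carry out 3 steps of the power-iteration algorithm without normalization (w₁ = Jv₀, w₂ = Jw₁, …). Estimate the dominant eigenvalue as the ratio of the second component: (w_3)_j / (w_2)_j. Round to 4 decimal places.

λ ≈ 10.4706

w1 = Jv₀ = (15, 16)
w2 = Jw1 = (155, 170)
w3 = Jw2 = (1625, 1780)
Ratio at component: 1780 / 170 = 10.4706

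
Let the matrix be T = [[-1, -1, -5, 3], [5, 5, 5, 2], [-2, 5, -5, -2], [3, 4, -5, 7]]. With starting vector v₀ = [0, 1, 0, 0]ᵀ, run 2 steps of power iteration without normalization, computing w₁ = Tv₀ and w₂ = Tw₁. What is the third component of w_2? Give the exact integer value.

w1 = Tv₀ = (-1, 5, 5, 4)
w2 = Tw1 = (-17, 53, -6, 20)
The requested component of w2 is -6.

-6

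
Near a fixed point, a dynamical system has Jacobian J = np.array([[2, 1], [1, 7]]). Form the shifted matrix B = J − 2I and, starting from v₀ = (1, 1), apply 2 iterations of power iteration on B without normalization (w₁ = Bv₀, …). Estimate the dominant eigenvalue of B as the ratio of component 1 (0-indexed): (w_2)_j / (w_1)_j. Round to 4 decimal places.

μ ≈ 5.1667

B = J − 2I has rows (0, 1); (1, 5)
w1 = Bv₀ = (0·1 + 1·1; 1·1 + 5·1) = (1, 6)
w2 = Bw1 = (0·1 + 1·6; 1·1 + 5·6) = (6, 31)
Ratio: 31/6 = 5.1667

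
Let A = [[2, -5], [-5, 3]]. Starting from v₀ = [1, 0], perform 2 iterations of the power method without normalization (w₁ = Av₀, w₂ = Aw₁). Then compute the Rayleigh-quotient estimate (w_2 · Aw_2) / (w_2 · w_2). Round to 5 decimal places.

7.37176

w1 = Av₀ = (2·1 + (-5)·0; (-5)·1 + 3·0) = (2, -5)
w2 = Aw1 = (2·2 + (-5)·(-5); (-5)·2 + 3·(-5)) = (29, -25)
Aw2 = (183, -220)
w2·Aw2 = 29·183 + (-25)·(-220) = 10807; w2·w2 = 29·29 + (-25)·(-25) = 1466
λ ≈ 10807/1466 = 7.37176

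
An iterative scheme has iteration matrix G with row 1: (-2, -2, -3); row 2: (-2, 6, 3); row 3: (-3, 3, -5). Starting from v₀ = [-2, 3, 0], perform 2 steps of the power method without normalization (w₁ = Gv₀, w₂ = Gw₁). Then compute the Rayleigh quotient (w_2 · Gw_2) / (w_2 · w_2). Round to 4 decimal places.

5.9713

w1 = Gv₀ = ((-2)·(-2) + (-2)·3 + (-3)·0; (-2)·(-2) + 6·3 + 3·0; (-3)·(-2) + 3·3 + (-5)·0) = (-2, 22, 15)
w2 = Gw1 = ((-2)·(-2) + (-2)·22 + (-3)·15; (-2)·(-2) + 6·22 + 3·15; (-3)·(-2) + 3·22 + (-5)·15) = (-85, 181, -3)
Gw2 = (-183, 1247, 813)
w2·Gw2 = (-85)·(-183) + 181·1247 + (-3)·813 = 238823; w2·w2 = (-85)·(-85) + 181·181 + (-3)·(-3) = 39995
λ ≈ 238823/39995 = 5.9713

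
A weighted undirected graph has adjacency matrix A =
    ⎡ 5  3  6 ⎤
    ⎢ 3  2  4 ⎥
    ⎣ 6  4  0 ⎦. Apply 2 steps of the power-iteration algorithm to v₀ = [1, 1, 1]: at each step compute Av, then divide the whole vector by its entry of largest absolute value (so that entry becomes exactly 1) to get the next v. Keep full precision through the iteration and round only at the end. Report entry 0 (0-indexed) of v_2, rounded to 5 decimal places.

Av0 = (14.000000, 9.000000, 10.000000); divide by 14.000000 → v1 = (1.000000, 0.642857, 0.714286)
Av1 = (11.214286, 7.142857, 8.571429); divide by 11.214286 → v2 = (1.000000, 0.636943, 0.764331)
Requested entry of v2: 157/157 = 1.00000

1.00000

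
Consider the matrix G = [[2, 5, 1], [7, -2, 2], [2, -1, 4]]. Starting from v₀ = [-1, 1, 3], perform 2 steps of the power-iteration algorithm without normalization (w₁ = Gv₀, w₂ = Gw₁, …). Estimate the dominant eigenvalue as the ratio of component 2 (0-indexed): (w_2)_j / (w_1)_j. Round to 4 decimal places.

λ ≈ 5.6667

w1 = Gv₀ = (6, -3, 9)
w2 = Gw1 = (6, 66, 51)
Ratio at component: 51 / 9 = 5.6667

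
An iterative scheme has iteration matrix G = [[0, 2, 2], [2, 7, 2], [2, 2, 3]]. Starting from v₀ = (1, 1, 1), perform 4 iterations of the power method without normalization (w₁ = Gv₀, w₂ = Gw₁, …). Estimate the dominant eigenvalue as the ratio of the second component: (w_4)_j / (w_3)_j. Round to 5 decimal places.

λ ≈ 8.66782

w1 = Gv₀ = (4, 11, 7)
w2 = Gw1 = (36, 99, 51)
w3 = Gw2 = (300, 867, 423)
w4 = Gw3 = (2580, 7515, 3603)
Ratio at component: 7515 / 867 = 8.66782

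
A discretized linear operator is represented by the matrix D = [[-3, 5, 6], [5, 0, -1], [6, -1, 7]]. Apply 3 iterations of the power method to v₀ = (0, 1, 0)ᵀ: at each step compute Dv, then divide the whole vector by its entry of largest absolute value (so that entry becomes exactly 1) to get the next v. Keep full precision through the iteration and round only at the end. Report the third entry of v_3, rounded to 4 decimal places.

0.0272

Dv0 = (5.00000, 0.00000, -1.00000); divide by 5.00000 → v1 = (1.00000, 0.00000, -0.20000)
Dv1 = (-4.20000, 5.20000, 4.60000); divide by 5.20000 → v2 = (-0.80769, 1.00000, 0.88462)
Dv2 = (12.73077, -4.92308, 0.34615); divide by 12.73077 → v3 = (1.00000, -0.38671, 0.02719)
Requested entry of v3: 9/331 = 0.0272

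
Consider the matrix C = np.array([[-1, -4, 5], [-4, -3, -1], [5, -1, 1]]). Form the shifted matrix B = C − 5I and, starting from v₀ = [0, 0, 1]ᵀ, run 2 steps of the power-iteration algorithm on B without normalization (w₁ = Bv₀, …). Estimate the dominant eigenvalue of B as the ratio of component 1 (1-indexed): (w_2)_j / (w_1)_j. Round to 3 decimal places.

-9.200

B = C − 5I has rows (-6, -4, 5); (-4, -8, -1); (5, -1, -4)
w1 = Bv₀ = ((-6)·0 + (-4)·0 + 5·1; (-4)·0 + (-8)·0 + (-1)·1; 5·0 + (-1)·0 + (-4)·1) = (5, -1, -4)
w2 = Bw1 = ((-6)·5 + (-4)·(-1) + 5·(-4); (-4)·5 + (-8)·(-1) + (-1)·(-4); 5·5 + (-1)·(-1) + (-4)·(-4)) = (-46, -8, 42)
Ratio: -46/5 = -9.200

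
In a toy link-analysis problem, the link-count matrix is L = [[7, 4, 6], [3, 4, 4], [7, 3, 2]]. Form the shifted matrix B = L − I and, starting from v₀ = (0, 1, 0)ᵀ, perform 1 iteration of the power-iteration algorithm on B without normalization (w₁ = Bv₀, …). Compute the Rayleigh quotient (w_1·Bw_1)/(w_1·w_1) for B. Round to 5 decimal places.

B = L − I has rows (6, 4, 6); (3, 3, 4); (7, 3, 1)
w1 = Bv₀ = (6·0 + 4·1 + 6·0; 3·0 + 3·1 + 4·0; 7·0 + 3·1 + 1·0) = (4, 3, 3)
Bw1 = (54, 33, 40)
w1·Bw1 = 435; w1·w1 = 34; μ ≈ 435/34 = 12.79412

μ ≈ 12.79412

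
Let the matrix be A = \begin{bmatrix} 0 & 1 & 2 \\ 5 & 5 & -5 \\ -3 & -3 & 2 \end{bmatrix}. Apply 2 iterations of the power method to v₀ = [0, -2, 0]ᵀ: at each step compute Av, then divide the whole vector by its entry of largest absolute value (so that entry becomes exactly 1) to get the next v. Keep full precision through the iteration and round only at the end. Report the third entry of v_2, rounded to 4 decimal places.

-0.5333

Av0 = (-2.00000, -10.00000, 6.00000); divide by -10.00000 → v1 = (0.20000, 1.00000, -0.60000)
Av1 = (-0.20000, 9.00000, -4.80000); divide by 9.00000 → v2 = (-0.02222, 1.00000, -0.53333)
Requested entry of v2: 48/-90 = -0.5333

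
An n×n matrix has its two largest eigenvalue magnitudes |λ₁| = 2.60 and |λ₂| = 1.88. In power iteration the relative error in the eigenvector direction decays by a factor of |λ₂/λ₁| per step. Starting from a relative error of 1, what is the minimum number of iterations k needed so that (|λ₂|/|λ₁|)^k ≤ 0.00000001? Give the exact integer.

|λ₂/λ₁| = 1.88/2.60 = 0.72308
Need k ≥ ln(0.00000001) / ln(0.72308) = -18.4207 / -0.3242 ≈ 56.812
Smallest integer k satisfying the bound: 57

57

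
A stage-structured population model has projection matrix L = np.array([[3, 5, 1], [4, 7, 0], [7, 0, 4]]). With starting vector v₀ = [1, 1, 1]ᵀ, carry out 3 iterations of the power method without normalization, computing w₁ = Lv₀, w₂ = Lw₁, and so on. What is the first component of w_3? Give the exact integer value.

w1 = Lv₀ = (9, 11, 11)
w2 = Lw1 = (93, 113, 107)
w3 = Lw2 = (951, 1163, 1079)
The requested component of w3 is 951.

951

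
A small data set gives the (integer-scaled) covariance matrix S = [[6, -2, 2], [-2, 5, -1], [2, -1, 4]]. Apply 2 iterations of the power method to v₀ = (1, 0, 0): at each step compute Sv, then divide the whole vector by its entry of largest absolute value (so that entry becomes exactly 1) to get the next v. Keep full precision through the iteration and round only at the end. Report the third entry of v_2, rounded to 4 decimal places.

Sv0 = (6.00000, -2.00000, 2.00000); divide by 6.00000 → v1 = (1.00000, -0.33333, 0.33333)
Sv1 = (7.33333, -4.00000, 3.66667); divide by 7.33333 → v2 = (1.00000, -0.54545, 0.50000)
Requested entry of v2: 22/44 = 0.5000

0.5000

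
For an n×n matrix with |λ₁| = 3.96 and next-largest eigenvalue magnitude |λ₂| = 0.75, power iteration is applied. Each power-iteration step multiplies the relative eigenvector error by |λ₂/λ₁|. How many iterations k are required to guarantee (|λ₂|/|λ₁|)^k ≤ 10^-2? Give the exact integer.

|λ₂/λ₁| = 0.75/3.96 = 0.18939
Need k ≥ ln(10^-2) / ln(0.18939) = -4.6052 / -1.6639 ≈ 2.768
Smallest integer k satisfying the bound: 3

3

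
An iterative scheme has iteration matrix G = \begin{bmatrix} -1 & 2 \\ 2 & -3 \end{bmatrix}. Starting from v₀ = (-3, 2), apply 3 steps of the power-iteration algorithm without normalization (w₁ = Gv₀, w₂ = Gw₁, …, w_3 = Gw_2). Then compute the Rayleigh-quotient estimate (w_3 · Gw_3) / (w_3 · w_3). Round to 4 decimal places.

-4.2361

w1 = Gv₀ = ((-1)·(-3) + 2·2; 2·(-3) + (-3)·2) = (7, -12)
w2 = Gw1 = ((-1)·7 + 2·(-12); 2·7 + (-3)·(-12)) = (-31, 50)
w3 = Gw2 = (131, -212)
Gw3 = (-555, 898)
w3·Gw3 = 131·(-555) + (-212)·898 = -263081; w3·w3 = 131·131 + (-212)·(-212) = 62105
λ ≈ -263081/62105 = -4.2361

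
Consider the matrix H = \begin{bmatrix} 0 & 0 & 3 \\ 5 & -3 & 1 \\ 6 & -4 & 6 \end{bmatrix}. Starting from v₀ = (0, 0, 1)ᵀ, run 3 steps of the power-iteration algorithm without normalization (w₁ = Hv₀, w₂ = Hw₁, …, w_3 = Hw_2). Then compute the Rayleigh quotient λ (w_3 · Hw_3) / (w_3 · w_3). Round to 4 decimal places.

7.6097

w1 = Hv₀ = (0·0 + 0·0 + 3·1; 5·0 + (-3)·0 + 1·1; 6·0 + (-4)·0 + 6·1) = (3, 1, 6)
w2 = Hw1 = (0·3 + 0·1 + 3·6; 5·3 + (-3)·1 + 1·6; 6·3 + (-4)·1 + 6·6) = (18, 18, 50)
w3 = Hw2 = (150, 86, 336)
Hw3 = (1008, 828, 2572)
w3·Hw3 = 150·1008 + 86·828 + 336·2572 = 1086600; w3·w3 = 150·150 + 86·86 + 336·336 = 142792
λ ≈ 1086600/142792 = 7.6097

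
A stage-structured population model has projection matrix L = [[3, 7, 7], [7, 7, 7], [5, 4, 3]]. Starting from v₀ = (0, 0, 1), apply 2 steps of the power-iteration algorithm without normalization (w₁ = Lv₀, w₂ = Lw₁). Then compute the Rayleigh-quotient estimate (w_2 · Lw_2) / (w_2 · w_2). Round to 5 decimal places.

w1 = Lv₀ = (3·0 + 7·0 + 7·1; 7·0 + 7·0 + 7·1; 5·0 + 4·0 + 3·1) = (7, 7, 3)
w2 = Lw1 = (3·7 + 7·7 + 7·3; 7·7 + 7·7 + 7·3; 5·7 + 4·7 + 3·3) = (91, 119, 72)
Lw2 = (1610, 1974, 1147)
w2·Lw2 = 91·1610 + 119·1974 + 72·1147 = 464000; w2·w2 = 91·91 + 119·119 + 72·72 = 27626
λ ≈ 464000/27626 = 16.79577

16.79577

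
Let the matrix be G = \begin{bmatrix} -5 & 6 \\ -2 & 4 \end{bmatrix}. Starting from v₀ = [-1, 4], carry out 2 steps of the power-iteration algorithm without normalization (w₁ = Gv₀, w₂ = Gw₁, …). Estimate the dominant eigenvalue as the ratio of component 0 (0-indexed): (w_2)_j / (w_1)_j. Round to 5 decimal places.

-1.27586

w1 = Gv₀ = ((-5)·(-1) + 6·4; (-2)·(-1) + 4·4) = (29, 18)
w2 = Gw1 = ((-5)·29 + 6·18; (-2)·29 + 4·18) = (-37, 14)
Ratio at component: -37 / 29 = -1.27586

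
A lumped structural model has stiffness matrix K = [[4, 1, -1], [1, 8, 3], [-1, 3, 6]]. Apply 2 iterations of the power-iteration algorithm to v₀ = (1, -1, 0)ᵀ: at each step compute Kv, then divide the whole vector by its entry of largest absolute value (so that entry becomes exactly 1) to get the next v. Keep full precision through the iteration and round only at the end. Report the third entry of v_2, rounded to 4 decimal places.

Kv0 = (3.00000, -7.00000, -4.00000); divide by -7.00000 → v1 = (-0.42857, 1.00000, 0.57143)
Kv1 = (-1.28571, 9.28571, 6.85714); divide by 9.28571 → v2 = (-0.13846, 1.00000, 0.73846)
Requested entry of v2: -48/-65 = 0.7385

0.7385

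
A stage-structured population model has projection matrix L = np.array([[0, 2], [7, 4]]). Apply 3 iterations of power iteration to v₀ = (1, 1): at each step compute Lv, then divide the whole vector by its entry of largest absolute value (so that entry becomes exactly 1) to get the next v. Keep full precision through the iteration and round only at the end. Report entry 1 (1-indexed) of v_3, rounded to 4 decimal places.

Lv0 = (2.00000, 11.00000); divide by 11.00000 → v1 = (0.18182, 1.00000)
Lv1 = (2.00000, 5.27273); divide by 5.27273 → v2 = (0.37931, 1.00000)
Lv2 = (2.00000, 6.65517); divide by 6.65517 → v3 = (0.30052, 1.00000)
Requested entry of v3: 116/386 = 0.3005

0.3005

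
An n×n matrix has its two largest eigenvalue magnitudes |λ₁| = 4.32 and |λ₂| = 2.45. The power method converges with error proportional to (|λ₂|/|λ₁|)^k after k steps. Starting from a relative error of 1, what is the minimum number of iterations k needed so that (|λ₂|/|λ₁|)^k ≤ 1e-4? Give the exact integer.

|λ₂/λ₁| = 2.45/4.32 = 0.56713
Need k ≥ ln(1e-4) / ln(0.56713) = -9.2103 / -0.5672 ≈ 16.239
Smallest integer k satisfying the bound: 17

17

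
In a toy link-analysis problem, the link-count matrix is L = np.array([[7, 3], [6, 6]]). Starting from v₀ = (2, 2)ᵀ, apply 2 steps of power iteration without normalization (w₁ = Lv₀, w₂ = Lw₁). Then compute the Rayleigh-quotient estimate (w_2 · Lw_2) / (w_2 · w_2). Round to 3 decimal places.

λ ≈ 10.786

w1 = Lv₀ = (20, 24)
w2 = Lw1 = (212, 264)
Lw2 = (2276, 2856)
w2·Lw2 = 212·2276 + 264·2856 = 1236496; w2·w2 = 212·212 + 264·264 = 114640
λ ≈ 1236496/114640 = 10.786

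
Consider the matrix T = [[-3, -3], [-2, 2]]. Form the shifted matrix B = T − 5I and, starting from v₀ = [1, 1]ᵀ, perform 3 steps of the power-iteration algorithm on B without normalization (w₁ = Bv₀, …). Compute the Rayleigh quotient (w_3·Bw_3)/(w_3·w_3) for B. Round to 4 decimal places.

B = T − 5I has rows (-8, -3); (-2, -3)
w1 = Bv₀ = (-11, -5)
w2 = Bw1 = (103, 37)
w3 = Bw2 = (-935, -317)
Bw3 = (8431, 2821)
w3·Bw3 = -8777242; w3·w3 = 974714; μ ≈ -8777242/974714 = -9.0049

μ ≈ -9.0049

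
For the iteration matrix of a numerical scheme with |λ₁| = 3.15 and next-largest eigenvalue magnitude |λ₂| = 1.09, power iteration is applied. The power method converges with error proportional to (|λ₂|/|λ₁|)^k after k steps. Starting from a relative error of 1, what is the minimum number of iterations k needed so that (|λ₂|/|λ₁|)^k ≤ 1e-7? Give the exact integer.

|λ₂/λ₁| = 1.09/3.15 = 0.34603
Need k ≥ ln(1e-7) / ln(0.34603) = -16.1181 / -1.0612 ≈ 15.188
Smallest integer k satisfying the bound: 16

16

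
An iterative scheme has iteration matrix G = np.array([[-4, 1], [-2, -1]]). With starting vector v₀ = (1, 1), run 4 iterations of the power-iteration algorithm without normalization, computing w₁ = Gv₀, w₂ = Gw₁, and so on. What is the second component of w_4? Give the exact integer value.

81

w1 = Gv₀ = ((-4)·1 + 1·1; (-2)·1 + (-1)·1) = (-3, -3)
w2 = Gw1 = ((-4)·(-3) + 1·(-3); (-2)·(-3) + (-1)·(-3)) = (9, 9)
w3 = Gw2 = (-27, -27)
w4 = Gw3 = (81, 81)
The requested component of w4 is 81.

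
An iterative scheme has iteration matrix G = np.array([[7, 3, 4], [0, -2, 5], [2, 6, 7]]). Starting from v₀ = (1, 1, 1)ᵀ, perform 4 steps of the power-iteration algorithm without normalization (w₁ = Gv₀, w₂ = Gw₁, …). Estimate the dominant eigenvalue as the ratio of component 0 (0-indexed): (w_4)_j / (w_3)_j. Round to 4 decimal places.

w1 = Gv₀ = (14, 3, 15)
w2 = Gw1 = (167, 69, 151)
w3 = Gw2 = (1980, 617, 1805)
w4 = Gw3 = (22931, 7791, 20297)
Ratio at component: 22931 / 1980 = 11.5813

λ ≈ 11.5813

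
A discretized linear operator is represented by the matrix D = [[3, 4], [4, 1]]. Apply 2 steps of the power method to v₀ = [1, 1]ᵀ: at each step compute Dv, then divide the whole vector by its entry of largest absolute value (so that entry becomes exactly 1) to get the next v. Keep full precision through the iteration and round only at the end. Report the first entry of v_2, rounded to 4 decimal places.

1.0000

Dv0 = (7.00000, 5.00000); divide by 7.00000 → v1 = (1.00000, 0.71429)
Dv1 = (5.85714, 4.71429); divide by 5.85714 → v2 = (1.00000, 0.80488)
Requested entry of v2: 41/41 = 1.0000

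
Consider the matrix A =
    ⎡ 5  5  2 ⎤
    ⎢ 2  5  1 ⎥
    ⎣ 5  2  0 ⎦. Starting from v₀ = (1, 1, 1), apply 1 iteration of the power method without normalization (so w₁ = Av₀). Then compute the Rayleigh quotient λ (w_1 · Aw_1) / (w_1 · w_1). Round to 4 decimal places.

λ ≈ 9.6031

w1 = Av₀ = (5·1 + 5·1 + 2·1; 2·1 + 5·1 + 1·1; 5·1 + 2·1 + 0·1) = (12, 8, 7)
Aw1 = (114, 71, 76)
w1·Aw1 = 12·114 + 8·71 + 7·76 = 2468; w1·w1 = 12·12 + 8·8 + 7·7 = 257
λ ≈ 2468/257 = 9.6031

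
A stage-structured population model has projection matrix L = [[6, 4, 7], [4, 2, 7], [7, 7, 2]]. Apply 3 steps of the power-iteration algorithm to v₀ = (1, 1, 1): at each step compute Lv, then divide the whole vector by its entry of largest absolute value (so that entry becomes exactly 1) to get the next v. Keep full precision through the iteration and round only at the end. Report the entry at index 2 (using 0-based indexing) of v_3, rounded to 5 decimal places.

0.92076

Lv0 = (17.000000, 13.000000, 16.000000); divide by 17.000000 → v1 = (1.000000, 0.764706, 0.941176)
Lv1 = (15.647059, 12.117647, 14.235294); divide by 15.647059 → v2 = (1.000000, 0.774436, 0.909774)
Lv2 = (15.466165, 11.917293, 14.240602); divide by 15.466165 → v3 = (1.000000, 0.770540, 0.920758)
Requested entry of v3: 3788/4114 = 0.92076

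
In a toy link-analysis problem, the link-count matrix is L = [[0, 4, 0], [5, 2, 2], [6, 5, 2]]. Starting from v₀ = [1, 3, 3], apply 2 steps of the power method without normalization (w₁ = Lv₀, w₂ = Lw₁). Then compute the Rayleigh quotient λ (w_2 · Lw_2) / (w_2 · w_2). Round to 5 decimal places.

w1 = Lv₀ = (0·1 + 4·3 + 0·3; 5·1 + 2·3 + 2·3; 6·1 + 5·3 + 2·3) = (12, 17, 27)
w2 = Lw1 = (0·12 + 4·17 + 0·27; 5·12 + 2·17 + 2·27; 6·12 + 5·17 + 2·27) = (68, 148, 211)
Lw2 = (592, 1058, 1570)
w2·Lw2 = 68·592 + 148·1058 + 211·1570 = 528110; w2·w2 = 68·68 + 148·148 + 211·211 = 71049
λ ≈ 528110/71049 = 7.43304

λ ≈ 7.43304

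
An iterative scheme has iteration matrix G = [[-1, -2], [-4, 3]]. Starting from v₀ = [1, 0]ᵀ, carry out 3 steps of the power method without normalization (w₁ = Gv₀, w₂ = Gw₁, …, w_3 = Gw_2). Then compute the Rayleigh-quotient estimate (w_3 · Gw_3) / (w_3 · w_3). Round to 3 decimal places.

λ ≈ 3.637

w1 = Gv₀ = ((-1)·1 + (-2)·0; (-4)·1 + 3·0) = (-1, -4)
w2 = Gw1 = ((-1)·(-1) + (-2)·(-4); (-4)·(-1) + 3·(-4)) = (9, -8)
w3 = Gw2 = (7, -60)
Gw3 = (113, -208)
w3·Gw3 = 7·113 + (-60)·(-208) = 13271; w3·w3 = 7·7 + (-60)·(-60) = 3649
λ ≈ 13271/3649 = 3.637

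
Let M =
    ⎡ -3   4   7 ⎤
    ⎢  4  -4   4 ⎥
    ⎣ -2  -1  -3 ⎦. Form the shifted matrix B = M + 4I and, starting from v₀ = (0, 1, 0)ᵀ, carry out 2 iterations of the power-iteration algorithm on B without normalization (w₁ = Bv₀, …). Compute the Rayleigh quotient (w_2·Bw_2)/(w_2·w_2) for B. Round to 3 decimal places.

B = M + 4I has rows (1, 4, 7); (4, 0, 4); (-2, -1, 1)
w1 = Bv₀ = (4, 0, -1)
w2 = Bw1 = (-3, 12, -9)
Bw2 = (-18, -48, -15)
w2·Bw2 = -387; w2·w2 = 234; μ ≈ -387/234 = -1.654

μ ≈ -1.654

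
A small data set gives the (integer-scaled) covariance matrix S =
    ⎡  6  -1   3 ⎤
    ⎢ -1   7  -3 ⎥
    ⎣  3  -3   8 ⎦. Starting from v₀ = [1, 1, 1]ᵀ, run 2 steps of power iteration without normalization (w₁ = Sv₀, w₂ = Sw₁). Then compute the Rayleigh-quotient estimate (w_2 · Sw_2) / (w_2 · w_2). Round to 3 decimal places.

10.679

w1 = Sv₀ = (6·1 + (-1)·1 + 3·1; (-1)·1 + 7·1 + (-3)·1; 3·1 + (-3)·1 + 8·1) = (8, 3, 8)
w2 = Sw1 = (6·8 + (-1)·3 + 3·8; (-1)·8 + 7·3 + (-3)·8; 3·8 + (-3)·3 + 8·8) = (69, -11, 79)
Sw2 = (662, -383, 872)
w2·Sw2 = 69·662 + (-11)·(-383) + 79·872 = 118779; w2·w2 = 69·69 + (-11)·(-11) + 79·79 = 11123
λ ≈ 118779/11123 = 10.679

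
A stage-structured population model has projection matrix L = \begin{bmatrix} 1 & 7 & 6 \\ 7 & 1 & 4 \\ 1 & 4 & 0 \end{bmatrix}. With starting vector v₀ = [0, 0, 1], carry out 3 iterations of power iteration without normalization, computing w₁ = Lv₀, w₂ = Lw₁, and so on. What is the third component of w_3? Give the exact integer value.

218

w1 = Lv₀ = (1·0 + 7·0 + 6·1; 7·0 + 1·0 + 4·1; 1·0 + 4·0 + 0·1) = (6, 4, 0)
w2 = Lw1 = (1·6 + 7·4 + 6·0; 7·6 + 1·4 + 4·0; 1·6 + 4·4 + 0·0) = (34, 46, 22)
w3 = Lw2 = (488, 372, 218)
The requested component of w3 is 218.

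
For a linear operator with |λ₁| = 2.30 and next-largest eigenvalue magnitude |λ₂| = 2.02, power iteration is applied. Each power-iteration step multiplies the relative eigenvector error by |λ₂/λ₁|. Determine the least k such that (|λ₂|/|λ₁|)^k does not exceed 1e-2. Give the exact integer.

36

|λ₂/λ₁| = 2.02/2.30 = 0.87826
Need k ≥ ln(1e-2) / ln(0.87826) = -4.6052 / -0.1298 ≈ 35.476
Smallest integer k satisfying the bound: 36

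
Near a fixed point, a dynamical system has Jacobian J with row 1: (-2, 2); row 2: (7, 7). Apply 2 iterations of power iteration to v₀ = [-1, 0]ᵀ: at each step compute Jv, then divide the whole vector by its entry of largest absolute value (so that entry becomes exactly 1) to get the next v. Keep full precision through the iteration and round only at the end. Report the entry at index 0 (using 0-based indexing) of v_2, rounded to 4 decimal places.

Jv0 = (2.00000, -7.00000); divide by -7.00000 → v1 = (-0.28571, 1.00000)
Jv1 = (2.57143, 5.00000); divide by 5.00000 → v2 = (0.51429, 1.00000)
Requested entry of v2: -18/-35 = 0.5143

0.5143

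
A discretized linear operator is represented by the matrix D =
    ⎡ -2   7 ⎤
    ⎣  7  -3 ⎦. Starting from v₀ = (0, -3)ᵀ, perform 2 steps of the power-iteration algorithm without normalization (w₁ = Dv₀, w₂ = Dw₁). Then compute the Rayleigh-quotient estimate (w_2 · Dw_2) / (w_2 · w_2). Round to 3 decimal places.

w1 = Dv₀ = ((-2)·0 + 7·(-3); 7·0 + (-3)·(-3)) = (-21, 9)
w2 = Dw1 = ((-2)·(-21) + 7·9; 7·(-21) + (-3)·9) = (105, -174)
Dw2 = (-1428, 1257)
w2·Dw2 = 105·(-1428) + (-174)·1257 = -368658; w2·w2 = 105·105 + (-174)·(-174) = 41301
λ ≈ -368658/41301 = -8.926

λ ≈ -8.926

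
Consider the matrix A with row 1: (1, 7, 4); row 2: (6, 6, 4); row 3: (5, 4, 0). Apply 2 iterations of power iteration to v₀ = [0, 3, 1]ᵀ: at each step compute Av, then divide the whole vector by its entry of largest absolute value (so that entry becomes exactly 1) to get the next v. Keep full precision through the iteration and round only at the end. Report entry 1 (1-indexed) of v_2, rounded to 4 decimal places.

Av0 = (25.00000, 22.00000, 12.00000); divide by 25.00000 → v1 = (1.00000, 0.88000, 0.48000)
Av1 = (9.08000, 13.20000, 8.52000); divide by 13.20000 → v2 = (0.68788, 1.00000, 0.64545)
Requested entry of v2: 227/330 = 0.6879

0.6879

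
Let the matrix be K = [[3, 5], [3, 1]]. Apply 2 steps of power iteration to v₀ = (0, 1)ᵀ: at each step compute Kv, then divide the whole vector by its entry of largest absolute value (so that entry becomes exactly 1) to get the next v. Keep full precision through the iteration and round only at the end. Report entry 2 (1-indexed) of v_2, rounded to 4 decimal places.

0.8000

Kv0 = (5.00000, 1.00000); divide by 5.00000 → v1 = (1.00000, 0.20000)
Kv1 = (4.00000, 3.20000); divide by 4.00000 → v2 = (1.00000, 0.80000)
Requested entry of v2: 16/20 = 0.8000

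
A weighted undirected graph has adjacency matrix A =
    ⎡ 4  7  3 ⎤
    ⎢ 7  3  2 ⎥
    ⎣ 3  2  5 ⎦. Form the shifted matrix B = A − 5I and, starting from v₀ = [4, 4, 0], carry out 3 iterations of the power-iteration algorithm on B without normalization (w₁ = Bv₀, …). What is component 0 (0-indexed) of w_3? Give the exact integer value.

1336

B = A − 5I has rows (-1, 7, 3); (7, -2, 2); (3, 2, 0)
w1 = Bv₀ = (24, 20, 20)
w2 = Bw1 = (176, 168, 112)
w3 = Bw2 = (1336, 1120, 864)
Requested component of w3: 1336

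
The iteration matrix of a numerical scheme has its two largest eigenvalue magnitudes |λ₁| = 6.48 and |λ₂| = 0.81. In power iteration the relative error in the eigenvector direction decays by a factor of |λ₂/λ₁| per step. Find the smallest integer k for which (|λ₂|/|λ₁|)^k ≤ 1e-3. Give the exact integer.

4

|λ₂/λ₁| = 0.81/6.48 = 0.12500
Need k ≥ ln(1e-3) / ln(0.12500) = -6.9078 / -2.0794 ≈ 3.322
Smallest integer k satisfying the bound: 4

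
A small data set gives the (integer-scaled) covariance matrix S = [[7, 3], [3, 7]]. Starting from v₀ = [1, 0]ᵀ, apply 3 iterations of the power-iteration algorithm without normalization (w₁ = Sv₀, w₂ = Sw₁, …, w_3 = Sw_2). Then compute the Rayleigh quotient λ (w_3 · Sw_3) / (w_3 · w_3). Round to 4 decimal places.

w1 = Sv₀ = (7, 3)
w2 = Sw1 = (58, 42)
w3 = Sw2 = (532, 468)
Sw3 = (5128, 4872)
w3·Sw3 = 532·5128 + 468·4872 = 5008192; w3·w3 = 532·532 + 468·468 = 502048
λ ≈ 5008192/502048 = 9.9755

λ ≈ 9.9755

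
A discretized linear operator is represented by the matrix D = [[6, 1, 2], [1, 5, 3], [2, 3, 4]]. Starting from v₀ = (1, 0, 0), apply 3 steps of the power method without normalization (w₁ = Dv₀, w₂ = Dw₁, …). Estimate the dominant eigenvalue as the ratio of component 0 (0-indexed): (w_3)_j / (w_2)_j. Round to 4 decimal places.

w1 = Dv₀ = (6·1 + 1·0 + 2·0; 1·1 + 5·0 + 3·0; 2·1 + 3·0 + 4·0) = (6, 1, 2)
w2 = Dw1 = (6·6 + 1·1 + 2·2; 1·6 + 5·1 + 3·2; 2·6 + 3·1 + 4·2) = (41, 17, 23)
w3 = Dw2 = (309, 195, 225)
Ratio at component: 309 / 41 = 7.5366

λ ≈ 7.5366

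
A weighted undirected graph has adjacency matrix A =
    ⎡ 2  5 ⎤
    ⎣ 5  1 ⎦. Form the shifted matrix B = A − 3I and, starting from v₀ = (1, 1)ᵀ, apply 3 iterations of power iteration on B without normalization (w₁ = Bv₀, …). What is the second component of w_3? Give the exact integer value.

27

B = A − 3I has rows (-1, 5); (5, -2)
w1 = Bv₀ = (4, 3)
w2 = Bw1 = (11, 14)
w3 = Bw2 = (59, 27)
Requested component of w3: 27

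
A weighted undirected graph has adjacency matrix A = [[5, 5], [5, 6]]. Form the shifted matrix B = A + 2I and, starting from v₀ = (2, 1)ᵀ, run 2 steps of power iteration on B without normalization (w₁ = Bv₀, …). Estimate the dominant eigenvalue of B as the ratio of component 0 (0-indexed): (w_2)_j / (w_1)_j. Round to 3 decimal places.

B = A + 2I has rows (7, 5); (5, 8)
w1 = Bv₀ = (7·2 + 5·1; 5·2 + 8·1) = (19, 18)
w2 = Bw1 = (7·19 + 5·18; 5·19 + 8·18) = (223, 239)
Ratio: 223/19 = 11.737

μ ≈ 11.737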